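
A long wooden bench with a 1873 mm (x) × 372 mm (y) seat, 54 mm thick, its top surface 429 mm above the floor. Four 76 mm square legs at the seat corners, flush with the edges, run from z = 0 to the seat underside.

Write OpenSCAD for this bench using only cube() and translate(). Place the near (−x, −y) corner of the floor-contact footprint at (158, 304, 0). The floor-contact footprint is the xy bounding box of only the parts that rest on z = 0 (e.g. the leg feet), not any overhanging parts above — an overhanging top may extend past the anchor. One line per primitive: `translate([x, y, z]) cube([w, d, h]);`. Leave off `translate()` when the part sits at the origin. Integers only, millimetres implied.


translate([158, 304, 375]) cube([1873, 372, 54]);
translate([158, 304, 0]) cube([76, 76, 375]);
translate([158, 600, 0]) cube([76, 76, 375]);
translate([1955, 304, 0]) cube([76, 76, 375]);
translate([1955, 600, 0]) cube([76, 76, 375]);


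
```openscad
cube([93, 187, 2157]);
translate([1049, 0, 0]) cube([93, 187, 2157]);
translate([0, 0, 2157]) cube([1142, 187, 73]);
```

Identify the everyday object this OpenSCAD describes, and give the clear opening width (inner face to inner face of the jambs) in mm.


A door frame. The clear opening width is 956 mm.

Two 2157 mm tall posts with a header on top — a door frame. The left jamb is 93 mm wide at x = 0; the right jamb starts at x = 1049. The clear opening is 1049 − 93 = 956 mm.


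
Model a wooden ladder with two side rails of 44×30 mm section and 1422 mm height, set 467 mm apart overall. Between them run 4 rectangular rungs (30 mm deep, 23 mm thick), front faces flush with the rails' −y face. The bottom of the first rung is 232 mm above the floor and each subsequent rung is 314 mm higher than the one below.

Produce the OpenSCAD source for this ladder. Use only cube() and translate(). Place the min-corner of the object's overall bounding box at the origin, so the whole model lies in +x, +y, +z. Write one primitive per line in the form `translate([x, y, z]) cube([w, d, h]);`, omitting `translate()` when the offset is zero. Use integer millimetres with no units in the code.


cube([44, 30, 1422]);
translate([423, 0, 0]) cube([44, 30, 1422]);
translate([44, 0, 232]) cube([379, 30, 23]);
translate([44, 0, 546]) cube([379, 30, 23]);
translate([44, 0, 860]) cube([379, 30, 23]);
translate([44, 0, 1174]) cube([379, 30, 23]);


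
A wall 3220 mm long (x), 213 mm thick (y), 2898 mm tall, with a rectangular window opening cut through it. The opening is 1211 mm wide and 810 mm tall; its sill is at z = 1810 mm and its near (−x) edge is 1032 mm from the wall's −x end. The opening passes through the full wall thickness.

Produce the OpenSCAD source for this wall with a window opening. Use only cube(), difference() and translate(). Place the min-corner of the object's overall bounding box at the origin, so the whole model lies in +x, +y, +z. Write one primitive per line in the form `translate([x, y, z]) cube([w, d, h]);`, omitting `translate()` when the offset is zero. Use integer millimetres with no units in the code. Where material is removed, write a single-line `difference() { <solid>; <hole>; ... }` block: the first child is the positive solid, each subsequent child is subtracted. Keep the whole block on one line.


difference() { cube([3220, 213, 2898]); translate([1032, 0, 1810]) cube([1211, 213, 810]); }


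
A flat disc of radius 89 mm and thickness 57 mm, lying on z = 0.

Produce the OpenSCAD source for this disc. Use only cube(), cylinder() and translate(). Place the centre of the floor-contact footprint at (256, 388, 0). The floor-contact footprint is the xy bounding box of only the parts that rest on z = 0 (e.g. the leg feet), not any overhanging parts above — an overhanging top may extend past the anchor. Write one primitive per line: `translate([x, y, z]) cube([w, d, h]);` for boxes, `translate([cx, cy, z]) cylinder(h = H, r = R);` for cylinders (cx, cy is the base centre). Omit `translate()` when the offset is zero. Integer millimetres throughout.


translate([256, 388, 0]) cylinder(h = 57, r = 89);


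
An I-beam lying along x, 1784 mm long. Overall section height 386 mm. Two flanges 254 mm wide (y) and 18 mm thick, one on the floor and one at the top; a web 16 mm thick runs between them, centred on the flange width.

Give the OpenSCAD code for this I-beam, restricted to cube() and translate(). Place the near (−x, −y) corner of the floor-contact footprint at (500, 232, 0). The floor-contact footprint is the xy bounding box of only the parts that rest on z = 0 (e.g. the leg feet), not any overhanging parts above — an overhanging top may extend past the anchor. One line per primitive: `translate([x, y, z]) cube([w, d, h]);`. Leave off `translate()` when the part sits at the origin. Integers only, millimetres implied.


translate([500, 232, 0]) cube([1784, 254, 18]);
translate([500, 351, 18]) cube([1784, 16, 350]);
translate([500, 232, 368]) cube([1784, 254, 18]);


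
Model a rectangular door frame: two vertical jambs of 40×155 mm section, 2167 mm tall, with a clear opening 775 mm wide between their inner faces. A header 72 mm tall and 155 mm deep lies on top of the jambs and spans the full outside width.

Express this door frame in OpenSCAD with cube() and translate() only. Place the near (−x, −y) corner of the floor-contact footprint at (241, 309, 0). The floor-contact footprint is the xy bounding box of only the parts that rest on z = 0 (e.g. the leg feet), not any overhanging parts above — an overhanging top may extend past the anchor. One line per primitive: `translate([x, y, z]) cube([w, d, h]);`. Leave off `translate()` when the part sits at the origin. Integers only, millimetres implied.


translate([241, 309, 0]) cube([40, 155, 2167]);
translate([1056, 309, 0]) cube([40, 155, 2167]);
translate([241, 309, 2167]) cube([855, 155, 72]);


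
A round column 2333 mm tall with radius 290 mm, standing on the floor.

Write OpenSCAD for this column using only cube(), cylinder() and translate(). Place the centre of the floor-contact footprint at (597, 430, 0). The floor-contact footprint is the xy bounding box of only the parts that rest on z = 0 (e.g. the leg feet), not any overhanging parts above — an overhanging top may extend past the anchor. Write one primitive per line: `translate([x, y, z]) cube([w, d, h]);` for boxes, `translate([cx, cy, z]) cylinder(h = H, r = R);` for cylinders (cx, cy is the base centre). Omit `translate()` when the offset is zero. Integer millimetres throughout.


translate([597, 430, 0]) cylinder(h = 2333, r = 290);


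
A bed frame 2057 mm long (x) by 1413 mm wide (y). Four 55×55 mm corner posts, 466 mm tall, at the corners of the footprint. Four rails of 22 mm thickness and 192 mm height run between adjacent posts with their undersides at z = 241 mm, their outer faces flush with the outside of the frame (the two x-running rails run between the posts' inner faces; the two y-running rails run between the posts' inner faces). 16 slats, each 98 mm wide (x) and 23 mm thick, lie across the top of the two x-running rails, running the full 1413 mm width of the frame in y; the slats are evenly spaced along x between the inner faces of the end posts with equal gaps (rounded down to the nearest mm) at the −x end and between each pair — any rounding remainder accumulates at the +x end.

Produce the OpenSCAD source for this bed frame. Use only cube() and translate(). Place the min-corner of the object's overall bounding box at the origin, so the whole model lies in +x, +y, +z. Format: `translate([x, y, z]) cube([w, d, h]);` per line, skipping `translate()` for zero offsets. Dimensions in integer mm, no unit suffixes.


// slat z = rail_z + rail_h = 241 + 192 = 433
// slat gap = ⌊(1947 − 16·98) / 17⌋ = 22
cube([55, 55, 466]);
translate([0, 1358, 0]) cube([55, 55, 466]);
translate([2002, 0, 0]) cube([55, 55, 466]);
translate([2002, 1358, 0]) cube([55, 55, 466]);
translate([55, 0, 241]) cube([1947, 22, 192]);
translate([55, 1391, 241]) cube([1947, 22, 192]);
translate([0, 55, 241]) cube([22, 1303, 192]);
translate([2035, 55, 241]) cube([22, 1303, 192]);
translate([77, 0, 433]) cube([98, 1413, 23]);
translate([197, 0, 433]) cube([98, 1413, 23]);
translate([317, 0, 433]) cube([98, 1413, 23]);
translate([437, 0, 433]) cube([98, 1413, 23]);
translate([557, 0, 433]) cube([98, 1413, 23]);
translate([677, 0, 433]) cube([98, 1413, 23]);
translate([797, 0, 433]) cube([98, 1413, 23]);
translate([917, 0, 433]) cube([98, 1413, 23]);
translate([1037, 0, 433]) cube([98, 1413, 23]);
translate([1157, 0, 433]) cube([98, 1413, 23]);
translate([1277, 0, 433]) cube([98, 1413, 23]);
translate([1397, 0, 433]) cube([98, 1413, 23]);
translate([1517, 0, 433]) cube([98, 1413, 23]);
translate([1637, 0, 433]) cube([98, 1413, 23]);
translate([1757, 0, 433]) cube([98, 1413, 23]);
translate([1877, 0, 433]) cube([98, 1413, 23]);


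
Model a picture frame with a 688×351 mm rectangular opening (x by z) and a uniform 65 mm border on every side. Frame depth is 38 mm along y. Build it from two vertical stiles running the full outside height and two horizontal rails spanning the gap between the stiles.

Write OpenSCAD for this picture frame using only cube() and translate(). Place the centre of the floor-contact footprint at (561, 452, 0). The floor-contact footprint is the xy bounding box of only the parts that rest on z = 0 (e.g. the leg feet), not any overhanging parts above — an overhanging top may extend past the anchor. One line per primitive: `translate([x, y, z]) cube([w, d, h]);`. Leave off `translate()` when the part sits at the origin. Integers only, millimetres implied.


translate([152, 433, 0]) cube([65, 38, 481]);
translate([905, 433, 0]) cube([65, 38, 481]);
translate([217, 433, 0]) cube([688, 38, 65]);
translate([217, 433, 416]) cube([688, 38, 65]);


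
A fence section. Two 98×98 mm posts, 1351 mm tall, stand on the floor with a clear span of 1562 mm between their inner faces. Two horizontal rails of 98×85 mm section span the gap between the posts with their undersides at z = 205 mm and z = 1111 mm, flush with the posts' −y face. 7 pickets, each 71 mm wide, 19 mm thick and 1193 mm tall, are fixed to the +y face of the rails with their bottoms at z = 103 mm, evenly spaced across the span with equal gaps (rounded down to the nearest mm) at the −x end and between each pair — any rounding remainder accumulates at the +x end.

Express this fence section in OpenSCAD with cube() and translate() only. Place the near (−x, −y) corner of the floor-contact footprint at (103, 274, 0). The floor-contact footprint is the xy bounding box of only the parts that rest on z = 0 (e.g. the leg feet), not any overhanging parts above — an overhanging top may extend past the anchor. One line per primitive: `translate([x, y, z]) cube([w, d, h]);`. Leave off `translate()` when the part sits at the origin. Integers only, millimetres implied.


translate([103, 274, 0]) cube([98, 98, 1351]);
translate([1763, 274, 0]) cube([98, 98, 1351]);
translate([201, 274, 205]) cube([1562, 98, 85]);
translate([201, 274, 1111]) cube([1562, 98, 85]);
translate([334, 372, 103]) cube([71, 19, 1193]);
translate([538, 372, 103]) cube([71, 19, 1193]);
translate([742, 372, 103]) cube([71, 19, 1193]);
translate([946, 372, 103]) cube([71, 19, 1193]);
translate([1150, 372, 103]) cube([71, 19, 1193]);
translate([1354, 372, 103]) cube([71, 19, 1193]);
translate([1558, 372, 103]) cube([71, 19, 1193]);


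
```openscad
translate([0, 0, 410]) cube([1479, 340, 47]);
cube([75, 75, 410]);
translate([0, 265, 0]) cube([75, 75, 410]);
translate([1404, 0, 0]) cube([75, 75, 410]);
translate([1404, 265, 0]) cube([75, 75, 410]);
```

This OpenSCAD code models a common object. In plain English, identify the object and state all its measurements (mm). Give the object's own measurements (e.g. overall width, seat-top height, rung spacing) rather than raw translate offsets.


A bench: a 1479×340 mm seat slab, 47 mm thick, top at z = 457 mm, on four 75×75 mm square legs flush with the seat corners and standing on z = 0.


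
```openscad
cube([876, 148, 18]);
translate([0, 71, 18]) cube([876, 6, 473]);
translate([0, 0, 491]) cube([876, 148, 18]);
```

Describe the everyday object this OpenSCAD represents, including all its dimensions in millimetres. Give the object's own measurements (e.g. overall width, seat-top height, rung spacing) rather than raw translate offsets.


An I-beam lying along x, 876 mm long. Overall section height 509 mm. Two flanges 148 mm wide (y) and 18 mm thick, one on the floor and one at the top; a web 6 mm thick runs between them, centred on the flange width.


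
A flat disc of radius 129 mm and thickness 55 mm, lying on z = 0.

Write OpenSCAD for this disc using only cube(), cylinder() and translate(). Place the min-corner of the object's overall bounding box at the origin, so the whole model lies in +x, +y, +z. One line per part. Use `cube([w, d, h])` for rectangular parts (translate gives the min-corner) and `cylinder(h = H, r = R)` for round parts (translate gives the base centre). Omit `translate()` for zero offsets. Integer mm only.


translate([129, 129, 0]) cylinder(h = 55, r = 129);


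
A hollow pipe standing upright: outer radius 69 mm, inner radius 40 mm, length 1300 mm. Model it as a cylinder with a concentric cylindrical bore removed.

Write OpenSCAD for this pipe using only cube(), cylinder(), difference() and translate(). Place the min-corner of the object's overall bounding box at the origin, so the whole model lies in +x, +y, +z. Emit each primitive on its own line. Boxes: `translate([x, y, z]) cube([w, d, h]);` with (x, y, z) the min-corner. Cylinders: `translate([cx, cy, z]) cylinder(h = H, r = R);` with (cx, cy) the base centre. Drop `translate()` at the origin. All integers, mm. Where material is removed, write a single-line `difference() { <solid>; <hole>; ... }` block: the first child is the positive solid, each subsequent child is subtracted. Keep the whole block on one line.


difference() { translate([69, 69, 0]) cylinder(h = 1300, r = 69); translate([69, 69, 0]) cylinder(h = 1300, r = 40); }


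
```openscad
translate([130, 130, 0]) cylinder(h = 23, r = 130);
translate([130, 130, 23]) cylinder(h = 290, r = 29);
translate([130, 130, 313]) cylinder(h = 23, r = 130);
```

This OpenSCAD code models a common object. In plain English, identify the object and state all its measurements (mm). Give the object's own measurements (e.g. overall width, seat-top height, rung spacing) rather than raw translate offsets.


A spool: two coaxial disc flanges of radius 130 mm and thickness 23 mm, joined by a core cylinder of radius 29 mm and height 290 mm. The lower flange rests on z = 0 and the three cylinders share a vertical axis.


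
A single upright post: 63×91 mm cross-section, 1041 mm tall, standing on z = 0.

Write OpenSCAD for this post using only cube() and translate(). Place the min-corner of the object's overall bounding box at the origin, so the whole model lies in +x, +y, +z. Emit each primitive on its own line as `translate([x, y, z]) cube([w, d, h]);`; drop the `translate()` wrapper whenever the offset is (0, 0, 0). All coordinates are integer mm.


cube([63, 91, 1041]);


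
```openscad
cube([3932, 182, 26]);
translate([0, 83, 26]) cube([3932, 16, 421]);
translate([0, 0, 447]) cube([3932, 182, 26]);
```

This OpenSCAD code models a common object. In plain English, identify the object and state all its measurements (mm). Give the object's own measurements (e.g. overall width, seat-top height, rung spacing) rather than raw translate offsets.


An I-beam lying along x, 3932 mm long. Overall section height 473 mm. Two flanges 182 mm wide (y) and 26 mm thick, one on the floor and one at the top; a web 16 mm thick runs between them, centred on the flange width.


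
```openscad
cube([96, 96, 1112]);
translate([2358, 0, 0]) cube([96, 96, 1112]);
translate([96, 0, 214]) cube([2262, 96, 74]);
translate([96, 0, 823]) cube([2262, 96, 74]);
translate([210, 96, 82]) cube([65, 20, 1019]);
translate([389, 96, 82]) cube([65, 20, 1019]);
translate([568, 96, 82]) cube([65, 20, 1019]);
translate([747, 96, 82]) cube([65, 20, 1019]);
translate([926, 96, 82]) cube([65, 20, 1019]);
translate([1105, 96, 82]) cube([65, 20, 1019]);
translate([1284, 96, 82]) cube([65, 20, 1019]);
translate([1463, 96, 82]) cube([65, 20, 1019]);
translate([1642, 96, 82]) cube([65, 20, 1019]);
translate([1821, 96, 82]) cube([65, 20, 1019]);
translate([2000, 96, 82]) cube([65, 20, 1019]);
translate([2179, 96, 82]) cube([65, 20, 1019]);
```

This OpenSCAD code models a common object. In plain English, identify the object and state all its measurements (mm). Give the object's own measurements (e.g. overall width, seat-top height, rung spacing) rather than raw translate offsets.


A fence section. Two 96×96 mm posts, 1112 mm tall, stand on the floor with a clear span of 2262 mm between their inner faces. Two horizontal rails of 96×74 mm section span the gap between the posts with their undersides at z = 214 mm and z = 823 mm, flush with the posts' −y face. 12 pickets, each 65 mm wide, 20 mm thick and 1019 mm tall, are fixed to the +y face of the rails with their bottoms at z = 82 mm, spaced across the span with a 114 mm gap after the −x post and between neighbouring pickets and before the +x post.


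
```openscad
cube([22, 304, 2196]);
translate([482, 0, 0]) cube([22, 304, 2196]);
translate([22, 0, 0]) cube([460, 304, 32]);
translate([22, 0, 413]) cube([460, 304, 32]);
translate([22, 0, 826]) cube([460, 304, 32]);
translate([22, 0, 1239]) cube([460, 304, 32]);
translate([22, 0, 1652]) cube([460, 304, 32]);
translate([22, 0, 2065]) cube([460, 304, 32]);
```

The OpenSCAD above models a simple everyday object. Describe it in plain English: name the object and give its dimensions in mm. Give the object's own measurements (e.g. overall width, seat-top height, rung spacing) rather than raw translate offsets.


An open bookshelf. Two side panels, each 22 mm thick, 304 mm deep and 2196 mm tall, stand 504 mm apart (outside-to-outside). Between them sit 6 shelves, each 32 mm thick and 304 mm deep, spanning the full gap between the sides. The bottom shelf rests on the floor (its underside at z = 0) and the clear gap between one shelf's top and the next shelf's underside is 381 mm.


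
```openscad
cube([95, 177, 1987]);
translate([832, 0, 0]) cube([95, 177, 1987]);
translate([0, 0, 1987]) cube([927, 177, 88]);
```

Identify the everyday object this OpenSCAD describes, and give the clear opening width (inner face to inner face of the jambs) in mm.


A door frame. The clear opening width is 737 mm.

Two 1987 mm tall posts with a header on top — a door frame. The left jamb is 95 mm wide at x = 0; the right jamb starts at x = 832. The clear opening is 832 − 95 = 737 mm.


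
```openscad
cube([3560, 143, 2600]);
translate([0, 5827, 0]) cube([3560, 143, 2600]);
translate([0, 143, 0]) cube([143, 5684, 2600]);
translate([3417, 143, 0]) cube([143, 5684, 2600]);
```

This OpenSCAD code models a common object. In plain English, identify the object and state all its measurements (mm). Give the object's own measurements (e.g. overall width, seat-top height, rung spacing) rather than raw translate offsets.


The wall frame of a small rectangular building: four walls, each 2600 mm tall and 143 mm thick, enclosing a footprint 3560 mm (x) by 5970 mm (y) outside-to-outside, with no floor or roof. The front and back walls (the −y and +y sides) span the full width; the two side walls fit between them.


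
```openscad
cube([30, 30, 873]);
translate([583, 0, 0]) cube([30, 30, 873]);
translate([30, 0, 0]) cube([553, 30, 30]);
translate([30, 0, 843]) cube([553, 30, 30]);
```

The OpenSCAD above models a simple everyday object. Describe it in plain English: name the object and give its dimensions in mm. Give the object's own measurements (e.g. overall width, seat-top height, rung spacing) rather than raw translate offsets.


A rectangular picture frame lying in the x–z plane (depth along y). The opening is 553 mm wide (x) by 813 mm tall (z), surrounded by a border 30 mm wide on all four sides. The frame is 30 mm deep and is made of two full-height vertical stiles with two horizontal rails fitted between them.


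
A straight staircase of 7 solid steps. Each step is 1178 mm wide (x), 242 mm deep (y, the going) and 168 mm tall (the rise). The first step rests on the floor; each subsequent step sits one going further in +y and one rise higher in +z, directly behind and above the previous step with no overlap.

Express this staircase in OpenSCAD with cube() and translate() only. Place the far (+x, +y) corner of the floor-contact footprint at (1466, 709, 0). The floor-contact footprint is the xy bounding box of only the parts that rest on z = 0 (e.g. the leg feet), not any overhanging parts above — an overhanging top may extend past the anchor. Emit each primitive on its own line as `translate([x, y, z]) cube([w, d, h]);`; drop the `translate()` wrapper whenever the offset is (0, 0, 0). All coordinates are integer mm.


translate([288, 467, 0]) cube([1178, 242, 168]);
translate([288, 709, 168]) cube([1178, 242, 168]);
translate([288, 951, 336]) cube([1178, 242, 168]);
translate([288, 1193, 504]) cube([1178, 242, 168]);
translate([288, 1435, 672]) cube([1178, 242, 168]);
translate([288, 1677, 840]) cube([1178, 242, 168]);
translate([288, 1919, 1008]) cube([1178, 242, 168]);


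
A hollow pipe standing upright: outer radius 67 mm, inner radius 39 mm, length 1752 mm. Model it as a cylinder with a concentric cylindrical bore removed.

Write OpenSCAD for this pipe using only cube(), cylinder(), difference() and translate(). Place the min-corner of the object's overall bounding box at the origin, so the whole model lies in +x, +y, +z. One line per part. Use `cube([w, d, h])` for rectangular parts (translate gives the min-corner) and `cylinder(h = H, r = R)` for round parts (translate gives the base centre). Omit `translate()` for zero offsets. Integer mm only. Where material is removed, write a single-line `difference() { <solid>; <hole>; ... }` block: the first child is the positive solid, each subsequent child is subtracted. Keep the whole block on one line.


difference() { translate([67, 67, 0]) cylinder(h = 1752, r = 67); translate([67, 67, 0]) cylinder(h = 1752, r = 39); }


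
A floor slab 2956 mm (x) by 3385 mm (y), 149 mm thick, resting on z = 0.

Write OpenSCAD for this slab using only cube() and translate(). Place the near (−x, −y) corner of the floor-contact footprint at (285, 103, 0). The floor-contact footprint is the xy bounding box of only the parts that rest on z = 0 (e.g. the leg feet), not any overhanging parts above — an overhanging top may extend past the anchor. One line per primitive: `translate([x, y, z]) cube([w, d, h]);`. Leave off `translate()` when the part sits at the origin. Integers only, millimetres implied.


translate([285, 103, 0]) cube([2956, 3385, 149]);


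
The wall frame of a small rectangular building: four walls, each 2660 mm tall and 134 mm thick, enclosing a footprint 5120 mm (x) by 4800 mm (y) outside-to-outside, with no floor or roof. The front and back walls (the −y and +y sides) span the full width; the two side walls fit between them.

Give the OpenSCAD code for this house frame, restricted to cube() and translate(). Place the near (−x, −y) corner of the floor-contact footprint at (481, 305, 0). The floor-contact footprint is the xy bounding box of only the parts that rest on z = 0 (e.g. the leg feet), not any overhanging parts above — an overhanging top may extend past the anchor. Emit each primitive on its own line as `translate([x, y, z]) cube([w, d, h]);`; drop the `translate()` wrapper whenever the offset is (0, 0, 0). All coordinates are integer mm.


translate([481, 305, 0]) cube([5120, 134, 2660]);
translate([481, 4971, 0]) cube([5120, 134, 2660]);
translate([481, 439, 0]) cube([134, 4532, 2660]);
translate([5467, 439, 0]) cube([134, 4532, 2660]);


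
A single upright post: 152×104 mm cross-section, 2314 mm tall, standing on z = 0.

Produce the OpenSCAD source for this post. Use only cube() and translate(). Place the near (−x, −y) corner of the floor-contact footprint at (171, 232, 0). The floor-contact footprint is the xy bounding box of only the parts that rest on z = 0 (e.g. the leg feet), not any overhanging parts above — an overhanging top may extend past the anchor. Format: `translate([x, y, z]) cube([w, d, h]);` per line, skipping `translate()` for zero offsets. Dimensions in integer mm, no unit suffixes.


translate([171, 232, 0]) cube([152, 104, 2314]);


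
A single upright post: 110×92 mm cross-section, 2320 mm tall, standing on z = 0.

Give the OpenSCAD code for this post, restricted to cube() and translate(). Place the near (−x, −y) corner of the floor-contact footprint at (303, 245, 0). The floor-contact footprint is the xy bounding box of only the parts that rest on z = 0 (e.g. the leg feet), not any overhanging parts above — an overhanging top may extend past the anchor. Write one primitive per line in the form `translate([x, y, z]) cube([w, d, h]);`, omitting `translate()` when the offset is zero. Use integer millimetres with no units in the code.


translate([303, 245, 0]) cube([110, 92, 2320]);


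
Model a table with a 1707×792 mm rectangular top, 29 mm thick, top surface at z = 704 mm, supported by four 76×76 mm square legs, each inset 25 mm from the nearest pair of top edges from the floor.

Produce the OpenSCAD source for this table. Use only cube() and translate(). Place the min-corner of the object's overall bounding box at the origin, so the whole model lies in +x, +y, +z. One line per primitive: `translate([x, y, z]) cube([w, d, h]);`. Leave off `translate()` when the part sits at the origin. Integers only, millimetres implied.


translate([0, 0, 675]) cube([1707, 792, 29]);
translate([25, 25, 0]) cube([76, 76, 675]);
translate([1606, 25, 0]) cube([76, 76, 675]);
translate([25, 691, 0]) cube([76, 76, 675]);
translate([1606, 691, 0]) cube([76, 76, 675]);


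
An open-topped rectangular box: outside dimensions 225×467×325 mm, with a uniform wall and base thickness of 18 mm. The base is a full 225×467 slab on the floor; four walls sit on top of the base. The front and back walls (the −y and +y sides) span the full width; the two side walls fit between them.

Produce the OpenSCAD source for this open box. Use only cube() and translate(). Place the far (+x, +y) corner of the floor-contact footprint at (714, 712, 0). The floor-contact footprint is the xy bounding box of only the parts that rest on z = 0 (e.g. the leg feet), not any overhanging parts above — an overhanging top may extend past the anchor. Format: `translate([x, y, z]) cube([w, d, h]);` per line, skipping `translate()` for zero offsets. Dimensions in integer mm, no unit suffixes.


translate([489, 245, 0]) cube([225, 467, 18]);
translate([489, 245, 18]) cube([225, 18, 307]);
translate([489, 694, 18]) cube([225, 18, 307]);
translate([489, 263, 18]) cube([18, 431, 307]);
translate([696, 263, 18]) cube([18, 431, 307]);


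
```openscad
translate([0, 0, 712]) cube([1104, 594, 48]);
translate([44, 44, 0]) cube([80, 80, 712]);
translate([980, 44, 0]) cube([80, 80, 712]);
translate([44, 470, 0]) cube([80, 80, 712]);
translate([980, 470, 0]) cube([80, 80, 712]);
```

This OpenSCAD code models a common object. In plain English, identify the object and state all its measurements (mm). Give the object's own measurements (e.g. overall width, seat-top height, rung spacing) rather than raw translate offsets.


A table: top 1104 mm (x) × 594 mm (y), 48 mm thick, upper face at z = 760 mm, on four 80×80 mm square legs, each inset 44 mm from the nearest pair of top edges from z = 0 to the bottom of the top.


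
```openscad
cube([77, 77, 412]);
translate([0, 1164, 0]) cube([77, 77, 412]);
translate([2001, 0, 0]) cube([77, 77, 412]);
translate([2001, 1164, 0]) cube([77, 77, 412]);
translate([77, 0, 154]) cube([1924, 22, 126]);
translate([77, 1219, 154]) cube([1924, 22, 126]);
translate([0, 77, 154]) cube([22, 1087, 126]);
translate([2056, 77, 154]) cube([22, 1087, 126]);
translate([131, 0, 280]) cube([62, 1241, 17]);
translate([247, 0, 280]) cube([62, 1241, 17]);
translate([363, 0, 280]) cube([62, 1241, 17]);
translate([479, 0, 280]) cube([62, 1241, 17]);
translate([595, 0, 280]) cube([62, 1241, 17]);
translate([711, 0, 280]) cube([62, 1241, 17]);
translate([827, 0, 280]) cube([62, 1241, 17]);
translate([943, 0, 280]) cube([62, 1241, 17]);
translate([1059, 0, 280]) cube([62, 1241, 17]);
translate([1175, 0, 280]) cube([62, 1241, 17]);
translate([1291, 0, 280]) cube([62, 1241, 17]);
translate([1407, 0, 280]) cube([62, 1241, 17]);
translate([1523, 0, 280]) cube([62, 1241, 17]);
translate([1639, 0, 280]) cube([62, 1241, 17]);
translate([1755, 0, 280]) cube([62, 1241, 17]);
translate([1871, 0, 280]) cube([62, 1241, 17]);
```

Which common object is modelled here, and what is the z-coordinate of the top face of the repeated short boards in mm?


A bed frame. The slat-top height is 297 mm.

Four posts, four rails, and a row of slats — a bed frame. Slats sit on the rails at z = 154 + 126 = 280; with slat thickness 17, the top is 297 mm.


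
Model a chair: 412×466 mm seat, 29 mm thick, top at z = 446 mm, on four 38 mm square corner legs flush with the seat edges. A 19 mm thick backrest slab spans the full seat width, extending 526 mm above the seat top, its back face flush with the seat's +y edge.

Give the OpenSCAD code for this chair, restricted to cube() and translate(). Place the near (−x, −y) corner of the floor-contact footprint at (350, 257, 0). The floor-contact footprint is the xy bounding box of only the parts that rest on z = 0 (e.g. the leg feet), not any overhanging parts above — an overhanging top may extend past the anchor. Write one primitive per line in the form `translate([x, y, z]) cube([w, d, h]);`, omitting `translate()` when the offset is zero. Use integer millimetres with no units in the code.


// leg_h = 446 - 29 = 417
translate([350, 257, 417]) cube([412, 466, 29]);
translate([350, 257, 0]) cube([38, 38, 417]);
translate([724, 257, 0]) cube([38, 38, 417]);
translate([350, 685, 0]) cube([38, 38, 417]);
translate([724, 685, 0]) cube([38, 38, 417]);
translate([350, 704, 446]) cube([412, 19, 526]);


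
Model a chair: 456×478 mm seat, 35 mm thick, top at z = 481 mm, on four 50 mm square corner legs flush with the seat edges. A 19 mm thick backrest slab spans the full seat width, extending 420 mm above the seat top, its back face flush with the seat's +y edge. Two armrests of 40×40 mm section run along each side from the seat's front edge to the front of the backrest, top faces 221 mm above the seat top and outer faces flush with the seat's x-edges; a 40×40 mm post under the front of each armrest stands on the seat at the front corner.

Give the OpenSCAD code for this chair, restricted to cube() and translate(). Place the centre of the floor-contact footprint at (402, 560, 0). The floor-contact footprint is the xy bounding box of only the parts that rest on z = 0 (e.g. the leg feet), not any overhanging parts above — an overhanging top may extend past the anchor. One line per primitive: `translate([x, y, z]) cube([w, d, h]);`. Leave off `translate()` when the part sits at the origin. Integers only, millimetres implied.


translate([174, 321, 446]) cube([456, 478, 35]);
translate([174, 321, 0]) cube([50, 50, 446]);
translate([580, 321, 0]) cube([50, 50, 446]);
translate([174, 749, 0]) cube([50, 50, 446]);
translate([580, 749, 0]) cube([50, 50, 446]);
translate([174, 780, 481]) cube([456, 19, 420]);
translate([174, 321, 662]) cube([40, 459, 40]);
translate([590, 321, 662]) cube([40, 459, 40]);
translate([174, 321, 481]) cube([40, 40, 181]);
translate([590, 321, 481]) cube([40, 40, 181]);


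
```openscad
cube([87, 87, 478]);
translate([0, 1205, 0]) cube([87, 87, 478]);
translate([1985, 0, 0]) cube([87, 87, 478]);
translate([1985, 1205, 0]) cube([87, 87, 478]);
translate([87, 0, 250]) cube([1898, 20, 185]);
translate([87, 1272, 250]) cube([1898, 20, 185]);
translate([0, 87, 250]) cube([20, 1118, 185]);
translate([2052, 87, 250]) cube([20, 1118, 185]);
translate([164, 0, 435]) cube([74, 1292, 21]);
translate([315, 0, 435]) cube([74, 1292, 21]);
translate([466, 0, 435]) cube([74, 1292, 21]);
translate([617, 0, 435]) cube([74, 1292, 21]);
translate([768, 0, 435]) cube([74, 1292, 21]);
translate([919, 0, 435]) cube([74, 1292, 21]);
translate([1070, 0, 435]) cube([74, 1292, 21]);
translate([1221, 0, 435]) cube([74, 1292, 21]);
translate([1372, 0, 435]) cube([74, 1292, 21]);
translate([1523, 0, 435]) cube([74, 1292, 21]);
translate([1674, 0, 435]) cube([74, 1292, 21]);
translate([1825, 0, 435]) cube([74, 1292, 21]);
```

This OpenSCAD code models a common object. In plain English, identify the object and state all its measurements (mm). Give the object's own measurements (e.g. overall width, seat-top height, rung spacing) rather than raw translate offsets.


A bed frame 2072 mm long (x) by 1292 mm wide (y). Four 87×87 mm corner posts, 478 mm tall, at the corners of the footprint. Four rails of 20 mm thickness and 185 mm height run between adjacent posts with their undersides at z = 250 mm, their outer faces flush with the outside of the frame (the two x-running rails run between the posts' inner faces; the two y-running rails run between the posts' inner faces). 12 slats, each 74 mm wide (x) and 21 mm thick, lie across the top of the two x-running rails, running the full 1292 mm width of the frame in y; along x they sit between the end posts with a 77 mm gap after the −x posts and between neighbouring slats, leaving 86 mm before the +x posts.


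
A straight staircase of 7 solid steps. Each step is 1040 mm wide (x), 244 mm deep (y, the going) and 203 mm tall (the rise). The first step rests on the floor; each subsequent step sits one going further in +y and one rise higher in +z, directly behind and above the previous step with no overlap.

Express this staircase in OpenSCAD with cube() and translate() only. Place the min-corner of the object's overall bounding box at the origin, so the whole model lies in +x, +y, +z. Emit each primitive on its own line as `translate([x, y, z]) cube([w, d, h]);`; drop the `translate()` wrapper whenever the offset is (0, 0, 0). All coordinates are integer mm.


cube([1040, 244, 203]);
translate([0, 244, 203]) cube([1040, 244, 203]);
translate([0, 488, 406]) cube([1040, 244, 203]);
translate([0, 732, 609]) cube([1040, 244, 203]);
translate([0, 976, 812]) cube([1040, 244, 203]);
translate([0, 1220, 1015]) cube([1040, 244, 203]);
translate([0, 1464, 1218]) cube([1040, 244, 203]);


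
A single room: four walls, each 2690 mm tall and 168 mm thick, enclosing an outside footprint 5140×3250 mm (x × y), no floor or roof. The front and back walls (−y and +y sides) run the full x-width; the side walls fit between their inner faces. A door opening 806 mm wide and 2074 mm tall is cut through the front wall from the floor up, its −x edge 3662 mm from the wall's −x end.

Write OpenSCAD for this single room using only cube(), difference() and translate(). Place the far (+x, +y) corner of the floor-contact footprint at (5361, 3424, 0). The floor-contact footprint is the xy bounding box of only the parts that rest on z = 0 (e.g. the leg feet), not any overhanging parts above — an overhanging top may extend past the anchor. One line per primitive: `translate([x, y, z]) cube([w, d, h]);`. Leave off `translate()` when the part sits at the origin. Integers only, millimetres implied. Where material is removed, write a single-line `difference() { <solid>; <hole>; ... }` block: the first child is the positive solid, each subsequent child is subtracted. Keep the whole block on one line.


difference() { translate([221, 174, 0]) cube([5140, 168, 2690]); translate([3883, 174, 0]) cube([806, 168, 2074]); }
translate([221, 3256, 0]) cube([5140, 168, 2690]);
translate([221, 342, 0]) cube([168, 2914, 2690]);
translate([5193, 342, 0]) cube([168, 2914, 2690]);


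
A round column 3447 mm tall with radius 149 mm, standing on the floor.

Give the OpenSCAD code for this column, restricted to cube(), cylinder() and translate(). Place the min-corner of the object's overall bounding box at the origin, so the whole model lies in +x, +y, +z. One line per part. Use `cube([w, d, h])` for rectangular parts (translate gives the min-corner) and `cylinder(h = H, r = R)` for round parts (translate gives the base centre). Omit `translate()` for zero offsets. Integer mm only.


translate([149, 149, 0]) cylinder(h = 3447, r = 149);


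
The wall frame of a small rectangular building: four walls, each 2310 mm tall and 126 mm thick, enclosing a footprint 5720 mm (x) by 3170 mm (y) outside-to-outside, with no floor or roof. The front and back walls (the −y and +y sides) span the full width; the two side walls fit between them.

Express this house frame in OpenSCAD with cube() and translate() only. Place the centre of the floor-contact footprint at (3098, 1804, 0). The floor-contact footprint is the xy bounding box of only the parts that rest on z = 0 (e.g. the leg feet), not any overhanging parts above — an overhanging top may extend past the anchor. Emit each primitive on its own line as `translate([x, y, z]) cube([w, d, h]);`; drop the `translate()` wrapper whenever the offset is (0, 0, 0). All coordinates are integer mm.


translate([238, 219, 0]) cube([5720, 126, 2310]);
translate([238, 3263, 0]) cube([5720, 126, 2310]);
translate([238, 345, 0]) cube([126, 2918, 2310]);
translate([5832, 345, 0]) cube([126, 2918, 2310]);


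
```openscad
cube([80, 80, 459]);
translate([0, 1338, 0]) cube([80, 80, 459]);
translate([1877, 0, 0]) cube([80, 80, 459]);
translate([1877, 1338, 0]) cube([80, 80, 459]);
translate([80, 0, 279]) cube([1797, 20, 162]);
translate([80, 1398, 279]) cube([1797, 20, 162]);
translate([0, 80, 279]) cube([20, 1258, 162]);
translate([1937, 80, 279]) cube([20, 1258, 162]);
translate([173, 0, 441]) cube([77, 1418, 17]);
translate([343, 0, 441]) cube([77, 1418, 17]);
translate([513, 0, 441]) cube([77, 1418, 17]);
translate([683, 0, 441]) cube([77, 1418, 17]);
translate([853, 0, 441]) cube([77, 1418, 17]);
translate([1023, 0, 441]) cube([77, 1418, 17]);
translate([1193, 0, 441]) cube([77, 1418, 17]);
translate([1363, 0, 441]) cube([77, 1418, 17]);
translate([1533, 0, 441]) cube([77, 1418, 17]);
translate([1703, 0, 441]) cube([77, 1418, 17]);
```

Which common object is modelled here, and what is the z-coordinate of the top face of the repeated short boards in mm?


A bed frame. The slat-top height is 458 mm.

Four posts, four rails, and a row of slats — a bed frame. Slats sit on the rails at z = 279 + 162 = 441; with slat thickness 17, the top is 458 mm.


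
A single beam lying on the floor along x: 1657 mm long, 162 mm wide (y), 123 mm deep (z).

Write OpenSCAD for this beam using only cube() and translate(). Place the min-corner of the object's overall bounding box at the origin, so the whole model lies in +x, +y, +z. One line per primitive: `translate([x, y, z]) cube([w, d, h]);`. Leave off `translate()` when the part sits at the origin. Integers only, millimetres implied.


cube([1657, 162, 123]);


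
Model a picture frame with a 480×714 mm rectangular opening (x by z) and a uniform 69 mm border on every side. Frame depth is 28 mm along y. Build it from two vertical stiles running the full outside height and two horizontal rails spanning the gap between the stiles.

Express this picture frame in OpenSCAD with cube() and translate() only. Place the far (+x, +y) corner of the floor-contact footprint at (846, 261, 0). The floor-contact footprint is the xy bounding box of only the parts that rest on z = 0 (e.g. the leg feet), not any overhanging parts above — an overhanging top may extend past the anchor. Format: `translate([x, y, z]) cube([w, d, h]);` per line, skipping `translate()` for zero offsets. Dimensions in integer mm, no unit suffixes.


translate([228, 233, 0]) cube([69, 28, 852]);
translate([777, 233, 0]) cube([69, 28, 852]);
translate([297, 233, 0]) cube([480, 28, 69]);
translate([297, 233, 783]) cube([480, 28, 69]);
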